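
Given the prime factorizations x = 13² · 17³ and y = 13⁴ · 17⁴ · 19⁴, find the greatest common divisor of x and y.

830297

min exponent per shared prime: 13² · 17³ = 830297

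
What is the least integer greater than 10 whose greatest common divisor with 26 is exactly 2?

gcd(m, 26) = 2 forces 2 | m; write m = 2s. Then gcd(2s, 2·13) = 2·gcd(s, 13), so need gcd(s, 13) = 1.
2s > 10 gives s ≥ 6. The least s ≥ 6 coprime to 13 is 6, so m = 2·6 = 12.

12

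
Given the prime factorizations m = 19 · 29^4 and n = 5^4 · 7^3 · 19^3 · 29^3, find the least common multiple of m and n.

max exponent per prime: 5^4 · 7^3 · 19^3 · 29^4 = 1039984656248125

1039984656248125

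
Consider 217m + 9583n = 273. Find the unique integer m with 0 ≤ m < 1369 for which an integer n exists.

Euclid: 9583 = 44·217 + 35; 217 = 6·35 + 7; 35 = 5·7 + 0 → gcd = 7; 273 = 7·39.
Back-substitution yields 217·(265) + 9583·(-6) = 7, so one solution is m = 265·39 = 10335, n = -6·39 = -234.
Solutions in m differ by 9583/7 = 1369; the one in [0, 1369) is 10335 mod 1369 = 752.

752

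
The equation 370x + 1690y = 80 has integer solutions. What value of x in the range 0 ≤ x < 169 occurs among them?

gcd(370, 1690) = 10 (Euclid: 1690 = 4·370 + 210; 370 = 1·210 + 160; 210 = 1·160 + 50; 160 = 3·50 + 10; 50 = 5·10 + 0), and 10 | 80.
Extended Euclid: 370·(32) + 1690·(-7) = 10. Scale by 8: x₀ = 256.
General solution x = x₀ + 169t; reducing mod 169 gives x = 87 (and y = -19).

87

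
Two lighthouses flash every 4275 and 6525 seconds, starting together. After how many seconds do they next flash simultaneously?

gcd first: 6525 = 1·4275 + 2250; 4275 = 1·2250 + 2025; 2250 = 1·2025 + 225; 2025 = 9·225 + 0 → gcd = 225
lcm = 4275·6525/gcd = 27894375/225 = 123975

123975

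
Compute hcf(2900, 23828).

4

Euclid: 23828 = 8·2900 + 628; 2900 = 4·628 + 388; 628 = 1·388 + 240; 388 = 1·240 + 148; 240 = 1·148 + 92; 148 = 1·92 + 56; 92 = 1·56 + 36; 56 = 1·36 + 20; 36 = 1·20 + 16; 20 = 1·16 + 4; 16 = 4·4 + 0. Last nonzero remainder: 4.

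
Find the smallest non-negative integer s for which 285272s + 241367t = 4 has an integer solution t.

gcd(285272, 241367) = 1 (Euclid: 285272 = 1·241367 + 43905; 241367 = 5·43905 + 21842; 43905 = 2·21842 + 221; 21842 = 98·221 + 184; 221 = 1·184 + 37; 184 = 4·37 + 36; 37 = 1·36 + 1; 36 = 36·1 + 0), and 1 | 4.
Extended Euclid: 285272·(6553) + 241367·(-7745) = 1. Scale by 4: s₀ = 26212.
General solution s = s₀ + 241367k; reducing mod 241367 gives s = 26212 (and t = -30980).

26212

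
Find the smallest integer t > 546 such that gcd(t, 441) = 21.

609

Multiples of 21 above 546: 21·27, 21·28, … . Need the cofactor coprime to 441/21 = 21.
Checking s = 27, 28, … the first with gcd(s, 21) = 1 is s = 29, giving 609.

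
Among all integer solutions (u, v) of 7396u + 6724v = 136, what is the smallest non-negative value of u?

1341

gcd(7396, 6724) = 4 (Euclid: 7396 = 1·6724 + 672; 6724 = 10·672 + 4; 672 = 168·4 + 0), and 4 | 136.
Extended Euclid: 7396·(-10) + 6724·(11) = 4. Scale by 34: u₀ = -340.
General solution u = u₀ + 1681t; reducing mod 1681 gives u = 1341 (and v = -1475).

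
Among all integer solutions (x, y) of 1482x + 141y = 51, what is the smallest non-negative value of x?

34

Euclid: 1482 = 10·141 + 72; 141 = 1·72 + 69; 72 = 1·69 + 3; 69 = 23·3 + 0 → gcd = 3; 51 = 3·17.
Back-substitution yields 1482·(2) + 141·(-21) = 3, so one solution is x = 2·17 = 34, y = -21·17 = -357.
Solutions in x differ by 141/3 = 47; the one in [0, 47) is 34 mod 47 = 34.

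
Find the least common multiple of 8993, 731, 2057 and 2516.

6925005692

8993 = 17 · 23²; 731 = 17 · 43; 2057 = 11² · 17; 2516 = 2² · 17 · 37
lcm takes max exponent of each prime: 2² · 11² · 17 · 23² · 37 · 43 = 6925005692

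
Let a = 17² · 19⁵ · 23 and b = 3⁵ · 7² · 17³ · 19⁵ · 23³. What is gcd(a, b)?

16458630053

min exponent per shared prime: 17² · 19⁵ · 23 = 16458630053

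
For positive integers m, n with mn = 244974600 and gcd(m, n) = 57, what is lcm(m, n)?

4297800

For any two positive integers, gcd × lcm equals their product. Hence lcm = 244974600 / 57 = 4297800.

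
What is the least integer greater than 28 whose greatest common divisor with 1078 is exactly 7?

35

1078 = 7·154. Any m with gcd(m, 1078) = 7 is a multiple of 7, say 7s, with s coprime to 154.
Need s > 28/7, so s ≥ 5. First s ≥ 5 with gcd(s, 154) = 1 is s = 5. Thus m = 7·5 = 35.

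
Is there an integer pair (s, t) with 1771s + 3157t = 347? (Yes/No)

gcd(1771, 3157): 3157 = 1·1771 + 1386; 1771 = 1·1386 + 385; 1386 = 3·385 + 231; 385 = 1·231 + 154; 231 = 1·154 + 77; 154 = 2·77 + 0 → 77
77 does not divide 347, so a solution does not exist.

No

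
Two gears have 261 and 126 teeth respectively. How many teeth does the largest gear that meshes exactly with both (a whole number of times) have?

Euclid: 261 = 2·126 + 9; 126 = 14·9 + 0. Last nonzero remainder: 9.

9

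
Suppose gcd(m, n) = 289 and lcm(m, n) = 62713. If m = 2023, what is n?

Using mn = gcd(m,n)·lcm(m,n) = 289·62713 = 18124057, we get n = 18124057/2023 = 8959.

8959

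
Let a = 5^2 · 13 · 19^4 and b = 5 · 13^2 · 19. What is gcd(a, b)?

1235

min exponent per shared prime: 5 · 13 · 19 = 1235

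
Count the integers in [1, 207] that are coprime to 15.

110

Prime factors of 15: 3, 5. Count integers ≤ 207 divisible by none of them.
By inclusion–exclusion: 207 − ⌊207/3⌋ − ⌊207/5⌋ + ⌊207/15⌋ = 110.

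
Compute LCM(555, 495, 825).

91575

lcm(555, 495) = 555·495/gcd = 274725/15 = 18315
lcm(18315, 825) = 18315·825/gcd = 15109875/165 = 91575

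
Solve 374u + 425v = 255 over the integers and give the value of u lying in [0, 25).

gcd(374, 425) = 17 (Euclid: 425 = 1·374 + 51; 374 = 7·51 + 17; 51 = 3·17 + 0), and 17 | 255.
Extended Euclid: 374·(8) + 425·(-7) = 17. Scale by 15: u₀ = 120.
General solution u = u₀ + 25t; reducing mod 25 gives u = 20 (and v = -17).

20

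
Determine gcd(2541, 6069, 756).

gcd(2541, 6069): 6069 = 2·2541 + 987; 2541 = 2·987 + 567; 987 = 1·567 + 420; 567 = 1·420 + 147; 420 = 2·147 + 126; 147 = 1·126 + 21; 126 = 6·21 + 0 → 21
gcd(21, 756): 756 = 36·21 + 0 → 21

21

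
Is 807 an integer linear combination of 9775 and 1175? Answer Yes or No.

gcd(9775, 1175): 9775 = 8·1175 + 375; 1175 = 3·375 + 50; 375 = 7·50 + 25; 50 = 2·25 + 0 → 25
25 does not divide 807, so a solution does not exist.

No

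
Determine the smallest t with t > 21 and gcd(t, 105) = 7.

28

105 = 7·15. Any t with gcd(t, 105) = 7 is a multiple of 7, say 7s, with s coprime to 15.
Need s > 21/7, so s ≥ 4. First s ≥ 4 with gcd(s, 15) = 1 is s = 4. Thus t = 7·4 = 28.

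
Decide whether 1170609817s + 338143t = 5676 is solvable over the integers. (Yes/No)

gcd(1170609817, 338143): 1170609817 = 3461·338143 + 296894; 338143 = 1·296894 + 41249; 296894 = 7·41249 + 8151; 41249 = 5·8151 + 494; 8151 = 16·494 + 247; 494 = 2·247 + 0 → 247
247 does not divide 5676, so a solution does not exist.

No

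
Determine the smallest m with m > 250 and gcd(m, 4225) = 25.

275

gcd(m, 4225) = 25 forces 25 | m; write m = 25s. Then gcd(25s, 25·169) = 25·gcd(s, 169), so need gcd(s, 169) = 1.
25s > 250 gives s ≥ 11. The least s ≥ 11 coprime to 169 is 11, so m = 25·11 = 275.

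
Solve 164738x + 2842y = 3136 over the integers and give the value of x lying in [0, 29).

gcd(164738, 2842) = 98 (Euclid: 164738 = 57·2842 + 2744; 2842 = 1·2744 + 98; 2744 = 28·98 + 0), and 98 | 3136.
Extended Euclid: 164738·(-1) + 2842·(58) = 98. Scale by 32: x₀ = -32.
General solution x = x₀ + 29t; reducing mod 29 gives x = 26 (and y = -1506).

26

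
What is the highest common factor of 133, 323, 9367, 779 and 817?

gcd(133, 323): 323 = 2·133 + 57; 133 = 2·57 + 19; 57 = 3·19 + 0 → 19
gcd(19, 9367): 9367 = 493·19 + 0 → 19
gcd(19, 779): 779 = 41·19 + 0 → 19
gcd(19, 817): 817 = 43·19 + 0 → 19

19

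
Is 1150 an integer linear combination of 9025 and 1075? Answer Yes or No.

By Bézout, 9025x − 1075y = 1150 has integer solutions iff gcd(9025, 1075) | 1150.
Euclid: 9025 = 8·1075 + 425; 1075 = 2·425 + 225; 425 = 1·225 + 200; 225 = 1·200 + 25; 200 = 8·25 + 0. gcd = 25; 1150 mod 25 = 0. Yes.

Yes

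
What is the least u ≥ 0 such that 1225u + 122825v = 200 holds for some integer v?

2206

Reduce mod 122825: 1225u ≡ 200 (mod 122825). With g = gcd(1225, 122825) = 25 dividing 200, divide through: 49u ≡ 8 (mod 4913).
Since gcd(49, 4913) = 1, u ≡ 8·(49)⁻¹ ≡ 2206 (mod 4913). Smallest non-negative: 2206.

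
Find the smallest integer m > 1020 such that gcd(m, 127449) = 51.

gcd(m, 127449) = 51 forces 51 | m; write m = 51s. Then gcd(51s, 51·2499) = 51·gcd(s, 2499), so need gcd(s, 2499) = 1.
51s > 1020 gives s ≥ 21. The least s ≥ 21 coprime to 2499 is 22, so m = 51·22 = 1122.

1122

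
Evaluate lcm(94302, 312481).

gcd first: 312481 = 3·94302 + 29575; 94302 = 3·29575 + 5577; 29575 = 5·5577 + 1690; 5577 = 3·1690 + 507; 1690 = 3·507 + 169; 507 = 3·169 + 0 → gcd = 169
lcm = 94302·312481/gcd = 29467583262/169 = 174364398

174364398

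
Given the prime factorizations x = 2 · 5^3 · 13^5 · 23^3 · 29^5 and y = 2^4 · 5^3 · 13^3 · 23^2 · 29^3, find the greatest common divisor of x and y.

7086303214250

min exponent per shared prime: 2 · 5^3 · 13^3 · 23^2 · 29^3 = 7086303214250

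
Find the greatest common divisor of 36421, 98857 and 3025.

gcd(36421, 98857): 98857 = 2·36421 + 26015; 36421 = 1·26015 + 10406; 26015 = 2·10406 + 5203; 10406 = 2·5203 + 0 → 5203
gcd(5203, 3025): 5203 = 1·3025 + 2178; 3025 = 1·2178 + 847; 2178 = 2·847 + 484; 847 = 1·484 + 363; 484 = 1·363 + 121; 363 = 3·121 + 0 → 121

121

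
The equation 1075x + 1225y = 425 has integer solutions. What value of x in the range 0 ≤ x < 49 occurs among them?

Euclid: 1225 = 1·1075 + 150; 1075 = 7·150 + 25; 150 = 6·25 + 0 → gcd = 25; 425 = 25·17.
Back-substitution yields 1075·(8) + 1225·(-7) = 25, so one solution is x = 8·17 = 136, y = -7·17 = -119.
Solutions in x differ by 1225/25 = 49; the one in [0, 49) is 136 mod 49 = 38.

38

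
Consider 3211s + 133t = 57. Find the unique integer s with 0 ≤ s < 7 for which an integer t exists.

gcd(3211, 133) = 19 (Euclid: 3211 = 24·133 + 19; 133 = 7·19 + 0), and 19 | 57.
Extended Euclid: 3211·(1) + 133·(-24) = 19. Scale by 3: s₀ = 3.
General solution s = s₀ + 7k; reducing mod 7 gives s = 3 (and t = -72).

3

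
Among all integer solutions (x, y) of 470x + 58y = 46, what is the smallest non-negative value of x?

27

gcd(470, 58) = 2 (Euclid: 470 = 8·58 + 6; 58 = 9·6 + 4; 6 = 1·4 + 2; 4 = 2·2 + 0), and 2 | 46.
Extended Euclid: 470·(10) + 58·(-81) = 2. Scale by 23: x₀ = 230.
General solution x = x₀ + 29t; reducing mod 29 gives x = 27 (and y = -218).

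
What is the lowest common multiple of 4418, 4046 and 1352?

4418 = 2 · 47²; 4046 = 2 · 7 · 17²; 1352 = 2³ · 13²
lcm takes max exponent of each prime: 2³ · 7 · 13² · 17² · 47² = 6041827064

6041827064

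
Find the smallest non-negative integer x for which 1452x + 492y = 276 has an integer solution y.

Reduce mod 492: 1452x ≡ 276 (mod 492). With g = gcd(1452, 492) = 12 dividing 276, divide through: 121x ≡ 23 (mod 41).
Since gcd(121, 41) = 1, x ≡ 23·(121)⁻¹ ≡ 9 (mod 41). Smallest non-negative: 9.

9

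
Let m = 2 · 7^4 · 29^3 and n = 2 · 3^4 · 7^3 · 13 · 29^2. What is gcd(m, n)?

min exponent per shared prime: 2 · 7^3 · 29^2 = 576926

576926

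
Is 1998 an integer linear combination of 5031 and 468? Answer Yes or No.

By Bézout, 5031m + 468n = 1998 has integer solutions iff gcd(5031, 468) | 1998.
Euclid: 5031 = 10·468 + 351; 468 = 1·351 + 117; 351 = 3·117 + 0. gcd = 117; 1998 mod 117 = 9. No.

No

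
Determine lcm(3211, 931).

3211 = 13² · 19; 931 = 7² · 19
max exponents: 7² · 13² · 19 = 157339

157339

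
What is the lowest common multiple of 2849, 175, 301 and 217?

94942925

lcm(2849, 175) = 2849·175/gcd = 498575/7 = 71225
lcm(71225, 301) = 71225·301/gcd = 21438725/7 = 3062675
lcm(3062675, 217) = 3062675·217/gcd = 664600475/7 = 94942925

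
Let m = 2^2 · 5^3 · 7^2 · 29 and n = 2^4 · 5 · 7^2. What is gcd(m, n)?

min exponent per shared prime: 2^2 · 5 · 7^2 = 980

980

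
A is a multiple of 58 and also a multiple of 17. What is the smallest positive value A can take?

58 = 2 · 29; 17 = 17
max exponents: 2 · 17 · 29 = 986

986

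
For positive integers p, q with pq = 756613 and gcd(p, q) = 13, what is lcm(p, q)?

gcd·lcm = product, so lcm = 756613/13 = 58201.

58201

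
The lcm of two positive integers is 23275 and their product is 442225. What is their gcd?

19

From gcd × lcm = ab: gcd = 442225 / 23275 = 19.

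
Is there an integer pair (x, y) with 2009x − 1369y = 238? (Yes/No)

By Bézout, 2009x − 1369y = 238 has integer solutions iff gcd(2009, 1369) | 238.
Euclid: 2009 = 1·1369 + 640; 1369 = 2·640 + 89; 640 = 7·89 + 17; 89 = 5·17 + 4; 17 = 4·4 + 1; 4 = 4·1 + 0. gcd = 1; 238 mod 1 = 0. Yes.

Yes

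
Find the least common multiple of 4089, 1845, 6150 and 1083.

4089 = 3 · 29 · 47; 1845 = 3² · 5 · 41; 6150 = 2 · 3 · 5² · 41; 1083 = 3 · 19²
lcm takes max exponent of each prime: 2 · 3² · 5² · 19² · 29 · 41 · 47 = 9078193350

9078193350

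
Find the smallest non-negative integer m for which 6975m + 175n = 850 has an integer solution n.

1

gcd(6975, 175) = 25 (Euclid: 6975 = 39·175 + 150; 175 = 1·150 + 25; 150 = 6·25 + 0), and 25 | 850.
Extended Euclid: 6975·(-1) + 175·(40) = 25. Scale by 34: m₀ = -34.
General solution m = m₀ + 7t; reducing mod 7 gives m = 1 (and n = -35).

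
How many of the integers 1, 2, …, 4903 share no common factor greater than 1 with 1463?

Prime factors of 1463: 7, 11, 19. Count integers ≤ 4903 divisible by none of them.
By inclusion–exclusion: 4903 − ⌊4903/7⌋ − ⌊4903/11⌋ − ⌊4903/19⌋ + ⌊4903/77⌋ + ⌊4903/133⌋ + ⌊4903/209⌋ − ⌊4903/1463⌋ = 3619.

3619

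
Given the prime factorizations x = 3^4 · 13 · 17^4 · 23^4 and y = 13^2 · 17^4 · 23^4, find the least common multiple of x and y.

max exponent per prime: 3^4 · 13^2 · 17^4 · 23^4 = 319947523603929

319947523603929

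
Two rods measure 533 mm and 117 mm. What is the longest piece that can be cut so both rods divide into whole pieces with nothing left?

Euclid: 533 = 4·117 + 65; 117 = 1·65 + 52; 65 = 1·52 + 13; 52 = 4·13 + 0. Last nonzero remainder: 13.

13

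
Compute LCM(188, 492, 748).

4324188

188 = 2² · 47; 492 = 2² · 3 · 41; 748 = 2² · 11 · 17
lcm takes max exponent of each prime: 2² · 3 · 11 · 17 · 41 · 47 = 4324188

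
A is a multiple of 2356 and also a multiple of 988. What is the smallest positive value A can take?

gcd first: 2356 = 2·988 + 380; 988 = 2·380 + 228; 380 = 1·228 + 152; 228 = 1·152 + 76; 152 = 2·76 + 0 → gcd = 76
lcm = 2356·988/gcd = 2327728/76 = 30628

30628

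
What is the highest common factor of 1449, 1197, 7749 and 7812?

gcd(1449, 1197): 1449 = 1·1197 + 252; 1197 = 4·252 + 189; 252 = 1·189 + 63; 189 = 3·63 + 0 → 63
gcd(63, 7749): 7749 = 123·63 + 0 → 63
gcd(63, 7812): 7812 = 124·63 + 0 → 63

63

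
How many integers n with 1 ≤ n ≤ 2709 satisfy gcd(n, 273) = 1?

1429

273 = 3·7·13. Inclusion–exclusion on these primes:
2709 − ⌊2709/3⌋ − ⌊2709/7⌋ − ⌊2709/13⌋ + ⌊2709/21⌋ + ⌊2709/39⌋ + ⌊2709/91⌋ − ⌊2709/273⌋ = 1429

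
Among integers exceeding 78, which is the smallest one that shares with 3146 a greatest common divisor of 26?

104

gcd(k, 3146) = 26 forces 26 | k; write k = 26s. Then gcd(26s, 26·121) = 26·gcd(s, 121), so need gcd(s, 121) = 1.
26s > 78 gives s ≥ 4. The least s ≥ 4 coprime to 121 is 4, so k = 26·4 = 104.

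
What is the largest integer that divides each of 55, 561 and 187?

55 = 5 · 11; 561 = 3 · 11 · 17; 187 = 11 · 17
gcd takes min exponent of each prime: 11 = 11

11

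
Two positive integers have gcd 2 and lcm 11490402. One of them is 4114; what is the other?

5586

Using pq = gcd(p,q)·lcm(p,q) = 2·11490402 = 22980804, we get q = 22980804/4114 = 5586.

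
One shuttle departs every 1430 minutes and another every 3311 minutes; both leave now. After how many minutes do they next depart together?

1430 = 2 · 5 · 11 · 13; 3311 = 7 · 11 · 43
max exponents: 2 · 5 · 7 · 11 · 13 · 43 = 430430

430430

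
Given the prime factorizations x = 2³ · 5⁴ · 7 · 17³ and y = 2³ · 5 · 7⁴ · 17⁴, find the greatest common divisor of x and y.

min exponent per shared prime: 2³ · 5 · 7 · 17³ = 1375640

1375640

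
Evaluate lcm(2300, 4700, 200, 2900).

2300 = 2² · 5² · 23; 4700 = 2² · 5² · 47; 200 = 2³ · 5²; 2900 = 2² · 5² · 29
lcm takes max exponent of each prime: 2³ · 5² · 23 · 29 · 47 = 6269800

6269800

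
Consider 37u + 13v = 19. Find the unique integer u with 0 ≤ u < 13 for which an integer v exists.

10

Euclid: 37 = 2·13 + 11; 13 = 1·11 + 2; 11 = 5·2 + 1; 2 = 2·1 + 0 → gcd = 1; 19 = 1·19.
Back-substitution yields 37·(6) + 13·(-17) = 1, so one solution is u = 6·19 = 114, v = -17·19 = -323.
Solutions in u differ by 13/1 = 13; the one in [0, 13) is 114 mod 13 = 10.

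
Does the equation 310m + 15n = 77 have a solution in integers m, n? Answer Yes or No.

By Bézout, 310m + 15n = 77 has integer solutions iff gcd(310, 15) | 77.
Euclid: 310 = 20·15 + 10; 15 = 1·10 + 5; 10 = 2·5 + 0. gcd = 5; 77 mod 5 = 2. No.

No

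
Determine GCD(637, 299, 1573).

gcd(637, 299): 637 = 2·299 + 39; 299 = 7·39 + 26; 39 = 1·26 + 13; 26 = 2·13 + 0 → 13
gcd(13, 1573): 1573 = 121·13 + 0 → 13

13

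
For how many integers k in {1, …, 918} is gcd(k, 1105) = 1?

Prime factors of 1105: 5, 13, 17. Count integers ≤ 918 divisible by none of them.
By inclusion–exclusion: 918 − ⌊918/5⌋ − ⌊918/13⌋ − ⌊918/17⌋ + ⌊918/65⌋ + ⌊918/85⌋ + ⌊918/221⌋ − ⌊918/1105⌋ = 639.

639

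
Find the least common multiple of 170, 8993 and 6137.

32464730

lcm(170, 8993) = 170·8993/gcd = 1528810/17 = 89930
lcm(89930, 6137) = 89930·6137/gcd = 551900410/17 = 32464730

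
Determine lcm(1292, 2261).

9044

1292 = 2² · 17 · 19; 2261 = 7 · 17 · 19
max exponents: 2² · 7 · 17 · 19 = 9044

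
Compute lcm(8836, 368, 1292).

lcm(8836, 368) = 8836·368/gcd = 3251648/4 = 812912
lcm(812912, 1292) = 812912·1292/gcd = 1050282304/4 = 262570576

262570576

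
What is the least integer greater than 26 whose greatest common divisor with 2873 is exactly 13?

39

2873 = 13·221. Any t with gcd(t, 2873) = 13 is a multiple of 13, say 13s, with s coprime to 221.
Need s > 26/13, so s ≥ 3. First s ≥ 3 with gcd(s, 221) = 1 is s = 3. Thus t = 13·3 = 39.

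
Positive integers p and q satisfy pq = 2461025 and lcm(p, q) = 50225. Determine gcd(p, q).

gcd·lcm = product, so gcd = 2461025/50225 = 49.

49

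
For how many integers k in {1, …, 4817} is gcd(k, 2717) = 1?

3831

Prime factors of 2717: 11, 13, 19. Count integers ≤ 4817 divisible by none of them.
By inclusion–exclusion: 4817 − ⌊4817/11⌋ − ⌊4817/13⌋ − ⌊4817/19⌋ + ⌊4817/143⌋ + ⌊4817/209⌋ + ⌊4817/247⌋ − ⌊4817/2717⌋ = 3831.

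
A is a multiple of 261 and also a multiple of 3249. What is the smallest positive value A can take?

261 = 3² · 29; 3249 = 3² · 19²
max exponents: 3² · 19² · 29 = 94221

94221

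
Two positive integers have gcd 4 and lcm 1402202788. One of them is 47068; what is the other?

119164

Using mn = gcd(m,n)·lcm(m,n) = 4·1402202788 = 5608811152, we get n = 5608811152/47068 = 119164.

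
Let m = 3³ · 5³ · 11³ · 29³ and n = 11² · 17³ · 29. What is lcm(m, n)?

538260599138625

max exponent per prime: 3³ · 5³ · 11³ · 17³ · 29³ = 538260599138625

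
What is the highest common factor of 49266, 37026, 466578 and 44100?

18

gcd(49266, 37026): 49266 = 1·37026 + 12240; 37026 = 3·12240 + 306; 12240 = 40·306 + 0 → 306
gcd(306, 466578): 466578 = 1524·306 + 234; 306 = 1·234 + 72; 234 = 3·72 + 18; 72 = 4·18 + 0 → 18
gcd(18, 44100): 44100 = 2450·18 + 0 → 18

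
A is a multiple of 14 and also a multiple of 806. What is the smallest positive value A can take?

5642

14 = 2 · 7; 806 = 2 · 13 · 31
max exponents: 2 · 7 · 13 · 31 = 5642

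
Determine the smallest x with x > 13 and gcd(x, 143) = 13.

Multiples of 13 above 13: 13·2, 13·3, … . Need the cofactor coprime to 143/13 = 11.
Checking s = 2, 3, … the first with gcd(s, 11) = 1 is s = 2, giving 26.

26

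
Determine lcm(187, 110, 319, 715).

704990

187 = 11 · 17; 110 = 2 · 5 · 11; 319 = 11 · 29; 715 = 5 · 11 · 13
lcm takes max exponent of each prime: 2 · 5 · 11 · 13 · 17 · 29 = 704990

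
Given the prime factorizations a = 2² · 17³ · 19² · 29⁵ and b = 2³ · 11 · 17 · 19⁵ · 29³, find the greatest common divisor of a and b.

min exponent per shared prime: 2² · 17 · 19² · 29³ = 598701172

598701172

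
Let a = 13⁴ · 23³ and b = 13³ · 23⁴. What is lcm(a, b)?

7992538801

max exponent per prime: 13⁴ · 23⁴ = 7992538801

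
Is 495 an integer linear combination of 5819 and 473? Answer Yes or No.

Yes

gcd(5819, 473): 5819 = 12·473 + 143; 473 = 3·143 + 44; 143 = 3·44 + 11; 44 = 4·11 + 0 → 11
11 divides 495, so a solution exists.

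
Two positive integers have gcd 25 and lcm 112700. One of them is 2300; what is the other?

1225

Using pq = gcd(p,q)·lcm(p,q) = 25·112700 = 2817500, we get q = 2817500/2300 = 1225.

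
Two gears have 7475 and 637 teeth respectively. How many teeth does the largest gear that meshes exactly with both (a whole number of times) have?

13

Euclid: 7475 = 11·637 + 468; 637 = 1·468 + 169; 468 = 2·169 + 130; 169 = 1·130 + 39; 130 = 3·39 + 13; 39 = 3·13 + 0. Last nonzero remainder: 13.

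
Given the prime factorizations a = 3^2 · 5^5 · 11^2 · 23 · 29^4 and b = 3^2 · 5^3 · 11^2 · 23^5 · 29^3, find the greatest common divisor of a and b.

min exponent per shared prime: 3^2 · 5^3 · 11^2 · 23 · 29^3 = 76358910375

76358910375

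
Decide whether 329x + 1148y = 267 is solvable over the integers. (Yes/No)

No

gcd(329, 1148): 1148 = 3·329 + 161; 329 = 2·161 + 7; 161 = 23·7 + 0 → 7
7 does not divide 267, so a solution does not exist.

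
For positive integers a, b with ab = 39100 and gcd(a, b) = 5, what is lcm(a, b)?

7820

For any two positive integers, gcd × lcm equals their product. Hence lcm = 39100 / 5 = 7820.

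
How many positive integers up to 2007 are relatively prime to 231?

231 = 3·7·11. Inclusion–exclusion on these primes:
2007 − ⌊2007/3⌋ − ⌊2007/7⌋ − ⌊2007/11⌋ + ⌊2007/21⌋ + ⌊2007/33⌋ + ⌊2007/77⌋ − ⌊2007/231⌋ = 1043

1043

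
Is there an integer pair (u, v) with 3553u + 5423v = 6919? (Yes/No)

By Bézout, 3553u + 5423v = 6919 has integer solutions iff gcd(3553, 5423) | 6919.
Euclid: 5423 = 1·3553 + 1870; 3553 = 1·1870 + 1683; 1870 = 1·1683 + 187; 1683 = 9·187 + 0. gcd = 187; 6919 mod 187 = 0. Yes.

Yes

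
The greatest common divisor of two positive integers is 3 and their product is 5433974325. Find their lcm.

For any two positive integers, gcd × lcm equals their product. Hence lcm = 5433974325 / 3 = 1811324775.

1811324775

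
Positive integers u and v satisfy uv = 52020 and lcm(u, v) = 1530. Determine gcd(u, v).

34

From gcd × lcm = uv: gcd = 52020 / 1530 = 34.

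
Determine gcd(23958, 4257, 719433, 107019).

gcd(23958, 4257): 23958 = 5·4257 + 2673; 4257 = 1·2673 + 1584; 2673 = 1·1584 + 1089; 1584 = 1·1089 + 495; 1089 = 2·495 + 99; 495 = 5·99 + 0 → 99
gcd(99, 719433): 719433 = 7267·99 + 0 → 99
gcd(99, 107019): 107019 = 1081·99 + 0 → 99

99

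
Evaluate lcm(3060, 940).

3060 = 2² · 3² · 5 · 17; 940 = 2² · 5 · 47
max exponents: 2² · 3² · 5 · 17 · 47 = 143820

143820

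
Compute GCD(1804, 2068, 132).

1804 = 2² · 11 · 41; 2068 = 2² · 11 · 47; 132 = 2² · 3 · 11
gcd takes min exponent of each prime: 2² · 11 = 44

44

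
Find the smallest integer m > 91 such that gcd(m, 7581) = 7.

gcd(m, 7581) = 7 forces 7 | m; write m = 7s. Then gcd(7s, 7·1083) = 7·gcd(s, 1083), so need gcd(s, 1083) = 1.
7s > 91 gives s ≥ 14. The least s ≥ 14 coprime to 1083 is 14, so m = 7·14 = 98.

98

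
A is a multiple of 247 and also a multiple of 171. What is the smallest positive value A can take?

gcd first: 247 = 1·171 + 76; 171 = 2·76 + 19; 76 = 4·19 + 0 → gcd = 19
lcm = 247·171/gcd = 42237/19 = 2223

2223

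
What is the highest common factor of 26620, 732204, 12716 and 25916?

gcd(26620, 732204): 732204 = 27·26620 + 13464; 26620 = 1·13464 + 13156; 13464 = 1·13156 + 308; 13156 = 42·308 + 220; 308 = 1·220 + 88; 220 = 2·88 + 44; 88 = 2·44 + 0 → 44
gcd(44, 12716): 12716 = 289·44 + 0 → 44
gcd(44, 25916): 25916 = 589·44 + 0 → 44

44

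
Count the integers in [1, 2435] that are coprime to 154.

Prime factors of 154: 2, 7, 11. Count integers ≤ 2435 divisible by none of them.
By inclusion–exclusion: 2435 − ⌊2435/2⌋ − ⌊2435/7⌋ − ⌊2435/11⌋ + ⌊2435/14⌋ + ⌊2435/22⌋ + ⌊2435/77⌋ − ⌊2435/154⌋ = 949.

949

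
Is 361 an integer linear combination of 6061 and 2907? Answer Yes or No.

By Bézout, 6061x + 2907y = 361 has integer solutions iff gcd(6061, 2907) | 361.
Euclid: 6061 = 2·2907 + 247; 2907 = 11·247 + 190; 247 = 1·190 + 57; 190 = 3·57 + 19; 57 = 3·19 + 0. gcd = 19; 361 mod 19 = 0. Yes.

Yes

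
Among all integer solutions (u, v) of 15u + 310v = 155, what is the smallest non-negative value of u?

Euclid: 310 = 20·15 + 10; 15 = 1·10 + 5; 10 = 2·5 + 0 → gcd = 5; 155 = 5·31.
Back-substitution yields 15·(21) + 310·(-1) = 5, so one solution is u = 21·31 = 651, v = -1·31 = -31.
Solutions in u differ by 310/5 = 62; the one in [0, 62) is 651 mod 62 = 31.

31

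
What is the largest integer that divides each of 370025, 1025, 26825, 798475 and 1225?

gcd(370025, 1025): 370025 = 361·1025 + 0 → 1025
gcd(1025, 26825): 26825 = 26·1025 + 175; 1025 = 5·175 + 150; 175 = 1·150 + 25; 150 = 6·25 + 0 → 25
gcd(25, 798475): 798475 = 31939·25 + 0 → 25
gcd(25, 1225): 1225 = 49·25 + 0 → 25

25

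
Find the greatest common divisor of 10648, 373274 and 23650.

22

10648 = 2³ · 11³; 373274 = 2 · 11 · 19² · 47; 23650 = 2 · 5² · 11 · 43
gcd takes min exponent of each prime: 2 · 11 = 22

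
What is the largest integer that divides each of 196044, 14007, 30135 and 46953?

gcd(196044, 14007): 196044 = 13·14007 + 13953; 14007 = 1·13953 + 54; 13953 = 258·54 + 21; 54 = 2·21 + 12; 21 = 1·12 + 9; 12 = 1·9 + 3; 9 = 3·3 + 0 → 3
gcd(3, 30135): 30135 = 10045·3 + 0 → 3
gcd(3, 46953): 46953 = 15651·3 + 0 → 3

3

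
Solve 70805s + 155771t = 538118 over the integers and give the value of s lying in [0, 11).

Euclid: 155771 = 2·70805 + 14161; 70805 = 5·14161 + 0 → gcd = 14161; 538118 = 14161·38.
Back-substitution yields 70805·(-2) + 155771·(1) = 14161, so one solution is s = -2·38 = -76, t = 1·38 = 38.
Solutions in s differ by 155771/14161 = 11; the one in [0, 11) is -76 mod 11 = 1.

1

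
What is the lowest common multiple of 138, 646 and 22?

138 = 2 · 3 · 23; 646 = 2 · 17 · 19; 22 = 2 · 11
lcm takes max exponent of each prime: 2 · 3 · 11 · 17 · 19 · 23 = 490314

490314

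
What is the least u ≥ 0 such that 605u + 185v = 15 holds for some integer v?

4

gcd(605, 185) = 5 (Euclid: 605 = 3·185 + 50; 185 = 3·50 + 35; 50 = 1·35 + 15; 35 = 2·15 + 5; 15 = 3·5 + 0), and 5 | 15.
Extended Euclid: 605·(-11) + 185·(36) = 5. Scale by 3: u₀ = -33.
General solution u = u₀ + 37t; reducing mod 37 gives u = 4 (and v = -13).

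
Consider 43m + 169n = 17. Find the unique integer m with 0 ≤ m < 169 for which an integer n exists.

79

Euclid: 169 = 3·43 + 40; 43 = 1·40 + 3; 40 = 13·3 + 1; 3 = 3·1 + 0 → gcd = 1; 17 = 1·17.
Back-substitution yields 43·(-55) + 169·(14) = 1, so one solution is m = -55·17 = -935, n = 14·17 = 238.
Solutions in m differ by 169/1 = 169; the one in [0, 169) is -935 mod 169 = 79.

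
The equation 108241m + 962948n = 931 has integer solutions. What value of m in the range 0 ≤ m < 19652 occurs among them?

Reduce mod 962948: 108241m ≡ 931 (mod 962948). With g = gcd(108241, 962948) = 49 dividing 931, divide through: 2209m ≡ 19 (mod 19652).
Since gcd(2209, 19652) = 1, m ≡ 19·(2209)⁻¹ ≡ 15791 (mod 19652). Smallest non-negative: 15791.

15791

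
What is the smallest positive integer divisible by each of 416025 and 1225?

gcd first: 416025 = 339·1225 + 750; 1225 = 1·750 + 475; 750 = 1·475 + 275; 475 = 1·275 + 200; 275 = 1·200 + 75; 200 = 2·75 + 50; 75 = 1·50 + 25; 50 = 2·25 + 0 → gcd = 25
lcm = 416025·1225/gcd = 509630625/25 = 20385225

20385225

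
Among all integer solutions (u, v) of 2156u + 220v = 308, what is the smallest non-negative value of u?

Reduce mod 220: 2156u ≡ 308 (mod 220). With g = gcd(2156, 220) = 44 dividing 308, divide through: 49u ≡ 7 (mod 5).
Since gcd(49, 5) = 1, u ≡ 7·(49)⁻¹ ≡ 3 (mod 5). Smallest non-negative: 3.

3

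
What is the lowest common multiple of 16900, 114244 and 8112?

16900 = 2² · 5² · 13²; 114244 = 2² · 13⁴; 8112 = 2⁴ · 3 · 13²
lcm takes max exponent of each prime: 2⁴ · 3 · 5² · 13⁴ = 34273200

34273200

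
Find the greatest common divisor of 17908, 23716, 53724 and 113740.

484

17908 = 2² · 11² · 37; 23716 = 2² · 7² · 11²; 53724 = 2² · 3 · 11² · 37; 113740 = 2² · 5 · 11² · 47
gcd takes min exponent of each prime: 2² · 11² = 484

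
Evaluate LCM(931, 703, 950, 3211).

lcm(931, 703) = 931·703/gcd = 654493/19 = 34447
lcm(34447, 950) = 34447·950/gcd = 32724650/19 = 1722350
lcm(1722350, 3211) = 1722350·3211/gcd = 5530465850/19 = 291077150

291077150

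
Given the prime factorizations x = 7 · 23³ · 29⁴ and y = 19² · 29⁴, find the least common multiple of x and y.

max exponent per prime: 7 · 19² · 23³ · 29⁴ = 21746067991529

21746067991529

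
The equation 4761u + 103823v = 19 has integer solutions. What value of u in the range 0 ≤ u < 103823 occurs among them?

Euclid: 103823 = 21·4761 + 3842; 4761 = 1·3842 + 919; 3842 = 4·919 + 166; 919 = 5·166 + 89; 166 = 1·89 + 77; 89 = 1·77 + 12; 77 = 6·12 + 5; 12 = 2·5 + 2; 5 = 2·2 + 1; 2 = 2·1 + 0 → gcd = 1; 19 = 1·19.
Back-substitution yields 4761·(-43156) + 103823·(1979) = 1, so one solution is u = -43156·19 = -819964, v = 1979·19 = 37601.
Solutions in u differ by 103823/1 = 103823; the one in [0, 103823) is -819964 mod 103823 = 10620.

10620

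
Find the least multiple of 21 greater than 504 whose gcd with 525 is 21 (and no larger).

546

525 = 21·25. Any m with gcd(m, 525) = 21 is a multiple of 21, say 21s, with s coprime to 25.
Need s > 504/21, so s ≥ 25. First s ≥ 25 with gcd(s, 25) = 1 is s = 26. Thus m = 21·26 = 546.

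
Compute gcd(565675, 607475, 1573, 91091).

11

565675 = 5² · 11³ · 17; 607475 = 5² · 11 · 47²; 1573 = 11² · 13; 91091 = 7² · 11 · 13²
gcd takes min exponent of each prime: 11 = 11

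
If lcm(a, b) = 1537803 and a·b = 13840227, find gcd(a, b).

gcd·lcm = product, so gcd = 13840227/1537803 = 9.

9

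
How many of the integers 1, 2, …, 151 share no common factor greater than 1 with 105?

70

Prime factors of 105: 3, 5, 7. Count integers ≤ 151 divisible by none of them.
By inclusion–exclusion: 151 − ⌊151/3⌋ − ⌊151/5⌋ − ⌊151/7⌋ + ⌊151/15⌋ + ⌊151/21⌋ + ⌊151/35⌋ − ⌊151/105⌋ = 70.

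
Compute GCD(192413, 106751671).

4693

Euclid: 106751671 = 554·192413 + 154869; 192413 = 1·154869 + 37544; 154869 = 4·37544 + 4693; 37544 = 8·4693 + 0. Last nonzero remainder: 4693.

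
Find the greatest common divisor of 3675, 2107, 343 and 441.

49

gcd(3675, 2107): 3675 = 1·2107 + 1568; 2107 = 1·1568 + 539; 1568 = 2·539 + 490; 539 = 1·490 + 49; 490 = 10·49 + 0 → 49
gcd(49, 343): 343 = 7·49 + 0 → 49
gcd(49, 441): 441 = 9·49 + 0 → 49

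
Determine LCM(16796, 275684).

16796 = 2² · 13 · 17 · 19; 275684 = 2² · 41³
max exponents: 2² · 13 · 17 · 19 · 41³ = 1157597116

1157597116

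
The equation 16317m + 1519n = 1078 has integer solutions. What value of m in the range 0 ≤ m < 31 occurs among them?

gcd(16317, 1519) = 49 (Euclid: 16317 = 10·1519 + 1127; 1519 = 1·1127 + 392; 1127 = 2·392 + 343; 392 = 1·343 + 49; 343 = 7·49 + 0), and 49 | 1078.
Extended Euclid: 16317·(-4) + 1519·(43) = 49. Scale by 22: m₀ = -88.
General solution m = m₀ + 31t; reducing mod 31 gives m = 5 (and n = -53).

5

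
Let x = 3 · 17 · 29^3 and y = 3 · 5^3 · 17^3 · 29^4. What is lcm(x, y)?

max exponent per prime: 3 · 5^3 · 17^3 · 29^4 = 1303076832375

1303076832375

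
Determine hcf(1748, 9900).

4

1748 = 2² · 19 · 23
9900 = 2² · 3² · 5² · 11
Common: 2² = 4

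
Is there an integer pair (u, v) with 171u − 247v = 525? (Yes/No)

No

gcd(171, 247): 247 = 1·171 + 76; 171 = 2·76 + 19; 76 = 4·19 + 0 → 19
19 does not divide 525, so a solution does not exist.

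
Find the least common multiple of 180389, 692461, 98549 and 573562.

613807124854

180389 = 11 · 23² · 31; 692461 = 7 · 11 · 17 · 23²; 98549 = 11 · 17² · 31; 573562 = 2 · 11 · 29² · 31
lcm takes max exponent of each prime: 2 · 7 · 11 · 17² · 23² · 29² · 31 = 613807124854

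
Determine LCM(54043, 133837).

657541181

54043 = 11 · 17³; 133837 = 11 · 23³
max exponents: 11 · 17³ · 23³ = 657541181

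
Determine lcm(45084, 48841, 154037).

lcm(45084, 48841) = 45084·48841/gcd = 2201947644/3757 = 586092
lcm(586092, 154037) = 586092·154037/gcd = 90279853404/3757 = 24029772

24029772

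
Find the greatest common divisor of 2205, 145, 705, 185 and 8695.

5

2205 = 3² · 5 · 7²; 145 = 5 · 29; 705 = 3 · 5 · 47; 185 = 5 · 37; 8695 = 5 · 37 · 47
gcd takes min exponent of each prime: 5 = 5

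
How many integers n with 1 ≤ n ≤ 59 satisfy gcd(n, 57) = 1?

38

57 = 3·19. Inclusion–exclusion on these primes:
59 − ⌊59/3⌋ − ⌊59/19⌋ + ⌊59/57⌋ = 38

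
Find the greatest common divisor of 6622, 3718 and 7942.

22

gcd(6622, 3718): 6622 = 1·3718 + 2904; 3718 = 1·2904 + 814; 2904 = 3·814 + 462; 814 = 1·462 + 352; 462 = 1·352 + 110; 352 = 3·110 + 22; 110 = 5·22 + 0 → 22
gcd(22, 7942): 7942 = 361·22 + 0 → 22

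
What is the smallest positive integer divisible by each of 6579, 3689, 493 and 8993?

21901471263

lcm(6579, 3689) = 6579·3689/gcd = 24269931/17 = 1427643
lcm(1427643, 493) = 1427643·493/gcd = 703827999/17 = 41401647
lcm(41401647, 8993) = 41401647·8993/gcd = 372325011471/17 = 21901471263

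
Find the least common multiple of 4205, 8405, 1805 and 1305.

22965897645

4205 = 5 · 29²; 8405 = 5 · 41²; 1805 = 5 · 19²; 1305 = 3² · 5 · 29
lcm takes max exponent of each prime: 3² · 5 · 19² · 29² · 41² = 22965897645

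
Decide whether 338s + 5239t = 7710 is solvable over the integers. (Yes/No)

No

By Bézout, 338s + 5239t = 7710 has integer solutions iff gcd(338, 5239) | 7710.
Euclid: 5239 = 15·338 + 169; 338 = 2·169 + 0. gcd = 169; 7710 mod 169 = 105. No.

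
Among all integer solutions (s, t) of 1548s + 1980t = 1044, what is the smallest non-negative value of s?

48

Euclid: 1980 = 1·1548 + 432; 1548 = 3·432 + 252; 432 = 1·252 + 180; 252 = 1·180 + 72; 180 = 2·72 + 36; 72 = 2·36 + 0 → gcd = 36; 1044 = 36·29.
Back-substitution yields 1548·(-23) + 1980·(18) = 36, so one solution is s = -23·29 = -667, t = 18·29 = 522.
Solutions in s differ by 1980/36 = 55; the one in [0, 55) is -667 mod 55 = 48.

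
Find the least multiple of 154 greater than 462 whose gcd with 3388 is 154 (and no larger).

Multiples of 154 above 462: 154·4, 154·5, … . Need the cofactor coprime to 3388/154 = 22.
Checking s = 4, 5, … the first with gcd(s, 22) = 1 is s = 5, giving 770.

770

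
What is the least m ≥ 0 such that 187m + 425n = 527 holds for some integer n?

Euclid: 425 = 2·187 + 51; 187 = 3·51 + 34; 51 = 1·34 + 17; 34 = 2·17 + 0 → gcd = 17; 527 = 17·31.
Back-substitution yields 187·(-9) + 425·(4) = 17, so one solution is m = -9·31 = -279, n = 4·31 = 124.
Solutions in m differ by 425/17 = 25; the one in [0, 25) is -279 mod 25 = 21.

21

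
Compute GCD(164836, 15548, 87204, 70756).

164836 = 2² · 7² · 29²; 15548 = 2² · 13² · 23; 87204 = 2² · 3 · 13² · 43; 70756 = 2² · 7² · 19²
gcd takes min exponent of each prime: 2² = 4

4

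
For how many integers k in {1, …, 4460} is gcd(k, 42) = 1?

1274

Prime factors of 42: 2, 3, 7. Count integers ≤ 4460 divisible by none of them.
By inclusion–exclusion: 4460 − ⌊4460/2⌋ − ⌊4460/3⌋ − ⌊4460/7⌋ + ⌊4460/6⌋ + ⌊4460/14⌋ + ⌊4460/21⌋ − ⌊4460/42⌋ = 1274.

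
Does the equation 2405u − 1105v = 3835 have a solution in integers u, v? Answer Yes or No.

Yes

gcd(2405, 1105): 2405 = 2·1105 + 195; 1105 = 5·195 + 130; 195 = 1·130 + 65; 130 = 2·65 + 0 → 65
65 divides 3835, so a solution exists.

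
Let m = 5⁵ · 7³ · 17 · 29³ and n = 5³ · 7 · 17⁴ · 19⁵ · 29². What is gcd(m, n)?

min exponent per shared prime: 5³ · 7 · 17 · 29² = 12509875

12509875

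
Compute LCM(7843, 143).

gcd first: 7843 = 54·143 + 121; 143 = 1·121 + 22; 121 = 5·22 + 11; 22 = 2·11 + 0 → gcd = 11
lcm = 7843·143/gcd = 1121549/11 = 101959

101959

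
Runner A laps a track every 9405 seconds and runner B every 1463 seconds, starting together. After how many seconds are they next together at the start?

gcd first: 9405 = 6·1463 + 627; 1463 = 2·627 + 209; 627 = 3·209 + 0 → gcd = 209
lcm = 9405·1463/gcd = 13759515/209 = 65835

65835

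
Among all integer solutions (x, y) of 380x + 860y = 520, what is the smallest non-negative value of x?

24

Reduce mod 860: 380x ≡ 520 (mod 860). With g = gcd(380, 860) = 20 dividing 520, divide through: 19x ≡ 26 (mod 43).
Since gcd(19, 43) = 1, x ≡ 26·(19)⁻¹ ≡ 24 (mod 43). Smallest non-negative: 24.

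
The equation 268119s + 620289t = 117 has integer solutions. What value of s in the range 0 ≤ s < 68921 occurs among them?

Euclid: 620289 = 2·268119 + 84051; 268119 = 3·84051 + 15966; 84051 = 5·15966 + 4221; 15966 = 3·4221 + 3303; 4221 = 1·3303 + 918; 3303 = 3·918 + 549; 918 = 1·549 + 369; 549 = 1·369 + 180; 369 = 2·180 + 9; 180 = 20·9 + 0 → gcd = 9; 117 = 9·13.
Back-substitution yields 268119·(-3380) + 620289·(1461) = 9, so one solution is s = -3380·13 = -43940, t = 1461·13 = 18993.
Solutions in s differ by 620289/9 = 68921; the one in [0, 68921) is -43940 mod 68921 = 24981.

24981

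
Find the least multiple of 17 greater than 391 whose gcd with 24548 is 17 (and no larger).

425

Multiples of 17 above 391: 17·24, 17·25, … . Need the cofactor coprime to 24548/17 = 1444.
Checking s = 24, 25, … the first with gcd(s, 1444) = 1 is s = 25, giving 425.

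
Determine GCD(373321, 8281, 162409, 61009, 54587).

373321 = 13² · 47²; 8281 = 7² · 13²; 162409 = 13² · 31²; 61009 = 13² · 19²; 54587 = 13² · 17 · 19
gcd takes min exponent of each prime: 13² = 169

169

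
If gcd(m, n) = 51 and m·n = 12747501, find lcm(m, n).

249951

For any two positive integers, gcd × lcm equals their product. Hence lcm = 12747501 / 51 = 249951.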